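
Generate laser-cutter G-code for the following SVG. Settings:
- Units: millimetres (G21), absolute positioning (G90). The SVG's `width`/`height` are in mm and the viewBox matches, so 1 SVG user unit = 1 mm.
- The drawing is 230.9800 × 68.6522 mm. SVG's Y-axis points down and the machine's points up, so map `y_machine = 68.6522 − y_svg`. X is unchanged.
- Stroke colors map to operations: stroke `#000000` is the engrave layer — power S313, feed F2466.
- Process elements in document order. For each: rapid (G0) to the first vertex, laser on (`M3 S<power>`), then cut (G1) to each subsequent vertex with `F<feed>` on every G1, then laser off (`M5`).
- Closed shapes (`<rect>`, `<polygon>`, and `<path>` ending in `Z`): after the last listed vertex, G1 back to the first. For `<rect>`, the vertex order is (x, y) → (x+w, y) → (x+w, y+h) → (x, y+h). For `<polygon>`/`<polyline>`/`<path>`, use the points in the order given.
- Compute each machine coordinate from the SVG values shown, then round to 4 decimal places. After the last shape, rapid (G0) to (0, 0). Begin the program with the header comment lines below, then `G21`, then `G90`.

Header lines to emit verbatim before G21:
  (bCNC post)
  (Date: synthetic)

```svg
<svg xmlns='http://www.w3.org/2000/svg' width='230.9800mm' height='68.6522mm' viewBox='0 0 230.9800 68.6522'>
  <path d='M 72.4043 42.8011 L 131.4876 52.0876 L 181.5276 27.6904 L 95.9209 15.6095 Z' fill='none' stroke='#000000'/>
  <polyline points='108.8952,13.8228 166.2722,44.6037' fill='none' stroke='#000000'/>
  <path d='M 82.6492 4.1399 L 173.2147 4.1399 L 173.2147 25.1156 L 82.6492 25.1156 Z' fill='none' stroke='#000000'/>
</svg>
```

1 u = 1 mm; y_m = 68.6522 − y.

[1] `<path>` closed polygon, #000000→engrave S313 F2466: (72.4043,25.8511) → (131.4876,16.5646) → (181.5276,40.9618) → (95.9209,53.0427) → (72.4043,25.8511) (closed)

[2] `<polyline>` line segment, #000000→engrave S313 F2466: (108.8952,54.8294) → (166.2722,24.0485)

[3] `<path>` rectangle, #000000→engrave S313 F2466: (82.6492,64.5123) → (173.2147,64.5123) → (173.2147,43.5366) → (82.6492,43.5366) → (82.6492,64.5123) (closed)

(bCNC post)
(Date: synthetic)
G21
G90
G0 X72.4043 Y25.8511
M3 S313
G1 X131.4876 Y16.5646 F2466
G1 X181.5276 Y40.9618 F2466
G1 X95.9209 Y53.0427 F2466
G1 X72.4043 Y25.8511 F2466
M5
G0 X108.8952 Y54.8294
M3 S313
G1 X166.2722 Y24.0485 F2466
M5
G0 X82.6492 Y64.5123
M3 S313
G1 X173.2147 Y64.5123 F2466
G1 X173.2147 Y43.5366 F2466
G1 X82.6492 Y43.5366 F2466
G1 X82.6492 Y64.5123 F2466
M5
G0 X0.0000 Y0.0000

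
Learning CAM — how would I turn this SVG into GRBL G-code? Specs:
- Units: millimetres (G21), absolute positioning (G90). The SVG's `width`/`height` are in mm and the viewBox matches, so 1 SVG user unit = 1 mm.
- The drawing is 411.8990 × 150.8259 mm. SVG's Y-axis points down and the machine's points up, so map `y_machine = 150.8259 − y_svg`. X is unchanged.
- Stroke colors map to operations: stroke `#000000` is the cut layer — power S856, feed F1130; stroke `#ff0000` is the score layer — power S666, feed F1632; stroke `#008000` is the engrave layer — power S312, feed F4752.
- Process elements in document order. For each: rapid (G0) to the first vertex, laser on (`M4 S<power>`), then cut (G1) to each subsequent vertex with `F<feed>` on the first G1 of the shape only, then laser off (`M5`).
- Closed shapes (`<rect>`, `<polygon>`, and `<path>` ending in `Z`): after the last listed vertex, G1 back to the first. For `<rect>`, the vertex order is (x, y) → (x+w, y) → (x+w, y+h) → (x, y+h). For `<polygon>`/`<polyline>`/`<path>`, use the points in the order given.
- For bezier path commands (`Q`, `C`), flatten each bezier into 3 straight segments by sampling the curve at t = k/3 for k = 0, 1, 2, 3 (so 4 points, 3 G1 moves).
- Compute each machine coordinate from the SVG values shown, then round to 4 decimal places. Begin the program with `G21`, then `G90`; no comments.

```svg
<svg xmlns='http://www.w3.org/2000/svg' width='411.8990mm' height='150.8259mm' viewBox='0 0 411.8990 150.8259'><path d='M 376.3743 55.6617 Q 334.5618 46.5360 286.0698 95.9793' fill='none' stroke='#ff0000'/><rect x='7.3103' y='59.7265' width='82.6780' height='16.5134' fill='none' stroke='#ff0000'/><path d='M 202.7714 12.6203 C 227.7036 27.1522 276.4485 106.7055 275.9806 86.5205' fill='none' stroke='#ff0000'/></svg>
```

G21
G90
G0 X376.3743 Y95.1642
M4 S666
G1 X347.7571 Y94.7403 F1632
G1 X317.6556 Y81.3011
G1 X286.0698 Y54.8466
M5
G0 X7.3103 Y91.0994
M4 S666
G1 X89.9883 Y91.0994 F1632
G1 X89.9883 Y74.5860
G1 X7.3103 Y74.5860
G1 X7.3103 Y91.0994
M5
G0 X202.7714 Y138.2056
M4 S666
G1 X232.9365 Y108.1021 F1632
G1 X262.7489 Y71.2643
G1 X275.9806 Y64.3054
M5

1 u = 1 mm; y_m = 150.8259 − y.

[1] `<path>` quadratic bezier, #ff0000→score S666 F1632: (376.3743,95.1642) → (347.7571,94.7403) → (317.6556,81.3011) → (286.0698,54.8466)

[2] `<rect>` rectangle, #ff0000→score S666 F1632: (7.3103,91.0994) → (89.9883,91.0994) → (89.9883,74.5860) → (7.3103,74.5860) → (7.3103,91.0994) (closed)

[3] `<path>` cubic bezier, #ff0000→score S666 F1632: (202.7714,138.2056) → (232.9365,108.1021) → (262.7489,71.2643) → (275.9806,64.3054)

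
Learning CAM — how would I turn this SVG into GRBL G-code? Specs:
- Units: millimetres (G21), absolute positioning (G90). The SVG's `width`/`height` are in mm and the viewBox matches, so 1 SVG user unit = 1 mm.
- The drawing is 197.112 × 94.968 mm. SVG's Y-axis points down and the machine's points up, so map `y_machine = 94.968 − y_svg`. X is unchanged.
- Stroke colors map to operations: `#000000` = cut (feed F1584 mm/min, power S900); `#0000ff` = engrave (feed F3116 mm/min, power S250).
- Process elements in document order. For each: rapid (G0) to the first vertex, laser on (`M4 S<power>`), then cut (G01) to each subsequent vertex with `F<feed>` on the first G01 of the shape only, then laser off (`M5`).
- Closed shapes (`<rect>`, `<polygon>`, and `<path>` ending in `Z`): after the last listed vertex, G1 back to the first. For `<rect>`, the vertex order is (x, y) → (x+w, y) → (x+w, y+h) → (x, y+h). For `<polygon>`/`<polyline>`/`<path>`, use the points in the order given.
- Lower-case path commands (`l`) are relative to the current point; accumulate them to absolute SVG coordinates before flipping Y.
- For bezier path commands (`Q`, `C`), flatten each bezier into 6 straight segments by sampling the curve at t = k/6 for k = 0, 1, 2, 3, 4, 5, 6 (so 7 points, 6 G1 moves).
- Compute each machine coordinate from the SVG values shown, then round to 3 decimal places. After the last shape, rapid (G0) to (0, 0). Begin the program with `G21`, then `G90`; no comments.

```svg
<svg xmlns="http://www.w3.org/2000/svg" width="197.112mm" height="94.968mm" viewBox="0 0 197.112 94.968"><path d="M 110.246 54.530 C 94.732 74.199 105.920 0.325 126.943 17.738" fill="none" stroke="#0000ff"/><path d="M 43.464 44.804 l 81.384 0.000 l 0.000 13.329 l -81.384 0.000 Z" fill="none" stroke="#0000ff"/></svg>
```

1 u = 1 mm; y_m = 94.968 − y.

[1] `<path>` cubic bezier, #0000ff→engrave S250 F3116: (110.246,40.438) → (104.636,37.543) → (103.008,45.104) → (104.893,57.988) → (109.823,71.060) → (117.329,79.185) → (126.943,77.230)

[2] `<path>` rectangle, #0000ff→engrave S250 F3116: (43.464,50.164) → (124.848,50.164) → (124.848,36.835) → (43.464,36.835) → (43.464,50.164) (closed)

G21
G90
G0 X110.246 Y40.438
M4 S250
G01 X104.636 Y37.543 F3116
G01 X103.008 Y45.104
G01 X104.893 Y57.988
G01 X109.823 Y71.060
G01 X117.329 Y79.185
G01 X126.943 Y77.230
M5
G0 X43.464 Y50.164
M4 S250
G01 X124.848 Y50.164 F3116
G01 X124.848 Y36.835
G01 X43.464 Y36.835
G01 X43.464 Y50.164
M5
G0 X0.000 Y0.000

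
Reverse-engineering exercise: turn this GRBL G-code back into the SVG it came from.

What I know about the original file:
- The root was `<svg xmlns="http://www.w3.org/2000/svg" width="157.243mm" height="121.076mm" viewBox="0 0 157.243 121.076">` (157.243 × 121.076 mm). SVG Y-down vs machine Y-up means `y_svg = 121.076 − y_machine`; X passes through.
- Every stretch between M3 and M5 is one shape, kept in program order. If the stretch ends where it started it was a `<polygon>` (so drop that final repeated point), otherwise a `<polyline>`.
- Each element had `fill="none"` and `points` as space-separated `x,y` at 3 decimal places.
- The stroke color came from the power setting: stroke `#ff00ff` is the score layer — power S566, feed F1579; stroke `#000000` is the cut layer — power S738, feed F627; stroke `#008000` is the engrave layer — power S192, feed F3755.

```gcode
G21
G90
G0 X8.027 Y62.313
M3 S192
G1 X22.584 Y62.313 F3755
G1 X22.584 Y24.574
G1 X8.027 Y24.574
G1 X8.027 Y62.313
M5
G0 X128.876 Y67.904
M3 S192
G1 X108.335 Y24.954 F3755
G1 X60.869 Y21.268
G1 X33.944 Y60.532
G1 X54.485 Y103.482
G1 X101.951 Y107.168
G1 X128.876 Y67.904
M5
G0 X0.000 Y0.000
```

<svg xmlns="http://www.w3.org/2000/svg" width="157.243mm" height="121.076mm" viewBox="0 0 157.243 121.076">
  <polygon points="8.027,58.763 22.584,58.763 22.584,96.502 8.027,96.502" fill="none" stroke="#008000"/>
  <polygon points="128.876,53.172 108.335,96.122 60.869,99.808 33.944,60.544 54.485,17.594 101.951,13.908" fill="none" stroke="#008000"/>
</svg>

y_svg = 121.076 − y_m. Every run uses S192, so all elements get stroke `#008000` (engrave).

[1] closed run; points: 8.027,58.763 22.584,58.763 22.584,96.502 8.027,96.502

[2] closed run; points: 128.876,53.172 108.335,96.122 60.869,99.808 33.944,60.544 54.485,17.594 101.951,13.908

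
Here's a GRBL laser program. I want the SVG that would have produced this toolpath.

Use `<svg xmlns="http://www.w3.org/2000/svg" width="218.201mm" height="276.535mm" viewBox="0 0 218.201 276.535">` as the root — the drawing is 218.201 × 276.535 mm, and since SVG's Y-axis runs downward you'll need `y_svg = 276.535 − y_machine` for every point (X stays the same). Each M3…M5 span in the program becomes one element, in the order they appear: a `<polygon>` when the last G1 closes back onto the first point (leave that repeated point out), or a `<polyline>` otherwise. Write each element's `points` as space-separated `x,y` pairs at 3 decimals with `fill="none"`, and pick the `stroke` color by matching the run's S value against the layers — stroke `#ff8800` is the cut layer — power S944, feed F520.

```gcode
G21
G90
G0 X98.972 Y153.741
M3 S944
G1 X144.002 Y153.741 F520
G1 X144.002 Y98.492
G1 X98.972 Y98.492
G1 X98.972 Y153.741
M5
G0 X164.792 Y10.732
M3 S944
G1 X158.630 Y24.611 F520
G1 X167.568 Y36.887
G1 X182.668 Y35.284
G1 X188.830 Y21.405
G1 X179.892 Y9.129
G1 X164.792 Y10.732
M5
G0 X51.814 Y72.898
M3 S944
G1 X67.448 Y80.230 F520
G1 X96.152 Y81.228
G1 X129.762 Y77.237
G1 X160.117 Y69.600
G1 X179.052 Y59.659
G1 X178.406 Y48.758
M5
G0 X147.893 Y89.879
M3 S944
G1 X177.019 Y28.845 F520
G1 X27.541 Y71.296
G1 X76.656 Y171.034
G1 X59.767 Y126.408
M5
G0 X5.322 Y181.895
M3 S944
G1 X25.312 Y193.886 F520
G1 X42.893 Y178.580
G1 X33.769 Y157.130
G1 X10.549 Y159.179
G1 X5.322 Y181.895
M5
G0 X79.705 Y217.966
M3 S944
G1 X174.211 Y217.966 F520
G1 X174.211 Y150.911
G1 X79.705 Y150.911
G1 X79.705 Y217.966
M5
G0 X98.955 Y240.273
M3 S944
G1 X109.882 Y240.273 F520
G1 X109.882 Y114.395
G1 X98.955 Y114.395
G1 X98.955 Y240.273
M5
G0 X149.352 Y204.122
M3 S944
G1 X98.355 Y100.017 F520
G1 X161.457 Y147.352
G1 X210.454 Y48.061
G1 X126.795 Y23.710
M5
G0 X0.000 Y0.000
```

Machine Y-up, SVG Y-down with viewBox height 276.535, so y_svg = 276.535 − y_machine; X carries over. Every run uses S944, so all elements get stroke `#ff8800` (cut).

Run 1: The run returns to its start, so emit a `<polygon>` with points (Y-flipped): 98.972,122.794 144.002,122.794 144.002,178.043 98.972,178.043.

Run 2: The run returns to its start, so emit a `<polygon>` with points (Y-flipped): 164.792,265.803 158.630,251.924 167.568,239.648 182.668,241.251 188.830,255.130 179.892,267.406.

Run 3: The run is open, so emit a `<polyline>` with points (Y-flipped): 51.814,203.637 67.448,196.305 96.152,195.307 129.762,199.298 160.117,206.935 179.052,216.876 178.406,227.777.

Run 4: The run is open, so emit a `<polyline>` with points (Y-flipped): 147.893,186.656 177.019,247.690 27.541,205.239 76.656,105.501 59.767,150.127.

Run 5: The run returns to its start, so emit a `<polygon>` with points (Y-flipped): 5.322,94.640 25.312,82.649 42.893,97.955 33.769,119.405 10.549,117.356.

Run 6: The run returns to its start, so emit a `<polygon>` with points (Y-flipped): 79.705,58.569 174.211,58.569 174.211,125.624 79.705,125.624.

Run 7: The run returns to its start, so emit a `<polygon>` with points (Y-flipped): 98.955,36.262 109.882,36.262 109.882,162.140 98.955,162.140.

Run 8: The run is open, so emit a `<polyline>` with points (Y-flipped): 149.352,72.413 98.355,176.518 161.457,129.183 210.454,228.474 126.795,252.825.

<svg xmlns="http://www.w3.org/2000/svg" width="218.201mm" height="276.535mm" viewBox="0 0 218.201 276.535">
  <polygon points="98.972,122.794 144.002,122.794 144.002,178.043 98.972,178.043" fill="none" stroke="#ff8800"/>
  <polygon points="164.792,265.803 158.630,251.924 167.568,239.648 182.668,241.251 188.830,255.130 179.892,267.406" fill="none" stroke="#ff8800"/>
  <polyline points="51.814,203.637 67.448,196.305 96.152,195.307 129.762,199.298 160.117,206.935 179.052,216.876 178.406,227.777" fill="none" stroke="#ff8800"/>
  <polyline points="147.893,186.656 177.019,247.690 27.541,205.239 76.656,105.501 59.767,150.127" fill="none" stroke="#ff8800"/>
  <polygon points="5.322,94.640 25.312,82.649 42.893,97.955 33.769,119.405 10.549,117.356" fill="none" stroke="#ff8800"/>
  <polygon points="79.705,58.569 174.211,58.569 174.211,125.624 79.705,125.624" fill="none" stroke="#ff8800"/>
  <polygon points="98.955,36.262 109.882,36.262 109.882,162.140 98.955,162.140" fill="none" stroke="#ff8800"/>
  <polyline points="149.352,72.413 98.355,176.518 161.457,129.183 210.454,228.474 126.795,252.825" fill="none" stroke="#ff8800"/>
</svg>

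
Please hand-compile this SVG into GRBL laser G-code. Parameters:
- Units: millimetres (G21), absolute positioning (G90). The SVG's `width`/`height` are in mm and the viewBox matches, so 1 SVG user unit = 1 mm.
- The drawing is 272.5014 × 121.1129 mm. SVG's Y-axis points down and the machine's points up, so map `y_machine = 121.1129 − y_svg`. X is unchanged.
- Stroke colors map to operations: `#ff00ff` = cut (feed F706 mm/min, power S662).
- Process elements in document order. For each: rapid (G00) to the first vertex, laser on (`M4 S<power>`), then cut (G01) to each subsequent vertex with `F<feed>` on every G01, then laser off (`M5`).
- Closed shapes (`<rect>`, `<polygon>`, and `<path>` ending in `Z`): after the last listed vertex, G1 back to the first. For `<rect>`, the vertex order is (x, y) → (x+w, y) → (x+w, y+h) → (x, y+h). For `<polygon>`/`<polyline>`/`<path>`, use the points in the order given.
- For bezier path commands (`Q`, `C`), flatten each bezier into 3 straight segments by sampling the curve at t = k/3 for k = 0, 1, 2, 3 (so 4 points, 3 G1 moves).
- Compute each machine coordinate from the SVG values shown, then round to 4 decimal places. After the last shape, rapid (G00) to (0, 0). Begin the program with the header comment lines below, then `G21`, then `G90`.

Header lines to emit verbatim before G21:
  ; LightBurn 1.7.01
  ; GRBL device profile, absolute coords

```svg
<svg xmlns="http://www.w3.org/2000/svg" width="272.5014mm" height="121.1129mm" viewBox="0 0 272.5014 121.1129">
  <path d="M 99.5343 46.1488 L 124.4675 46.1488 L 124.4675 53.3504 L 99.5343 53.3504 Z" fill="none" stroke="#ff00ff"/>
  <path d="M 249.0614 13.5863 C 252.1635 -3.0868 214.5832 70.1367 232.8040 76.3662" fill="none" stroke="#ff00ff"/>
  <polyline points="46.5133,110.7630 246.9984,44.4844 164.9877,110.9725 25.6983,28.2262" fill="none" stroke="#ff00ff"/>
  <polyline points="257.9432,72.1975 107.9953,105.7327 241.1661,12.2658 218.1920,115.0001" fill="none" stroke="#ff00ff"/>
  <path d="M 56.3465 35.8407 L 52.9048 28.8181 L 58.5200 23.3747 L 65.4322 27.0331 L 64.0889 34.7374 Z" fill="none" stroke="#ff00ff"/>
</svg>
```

Since the viewBox matches the mm dimensions, user units are millimetres directly. The only transform is the Y-flip y_m = 121.1129 − y_svg.

Shape 1 is a rectangle drawn with `<path>`. Its stroke #ff00ff means cut at S662, F706. After flipping Y the toolpath is (99.5343,74.9641) → (124.4675,74.9641) → (124.4675,67.7625) → (99.5343,67.7625) → (99.5343,74.9641), returning to the start.

Shape 2 is a cubic bezier drawn with `<path>`. Its stroke #ff00ff means cut at S662, F706. After flipping Y the toolpath is (249.0614,107.5266) → (242.1762,100.0449) → (229.6101,67.4968) → (232.8040,44.7467).

Shape 3 is a open polyline drawn with `<polyline>`. Its stroke #ff00ff means cut at S662, F706. After flipping Y the toolpath is (46.5133,10.3499) → (246.9984,76.6285) → (164.9877,10.1404) → (25.6983,92.8867).

Shape 4 is a open polyline drawn with `<polyline>`. Its stroke #ff00ff means cut at S662, F706. After flipping Y the toolpath is (257.9432,48.9154) → (107.9953,15.3802) → (241.1661,108.8471) → (218.1920,6.1128).

Shape 5 is a regular polygon drawn with `<path>`. Its stroke #ff00ff means cut at S662, F706. After flipping Y the toolpath is (56.3465,85.2722) → (52.9048,92.2948) → (58.5200,97.7382) → (65.4322,94.0798) → (64.0889,86.3755) → (56.3465,85.2722), returning to the start.

; LightBurn 1.7.01
; GRBL device profile, absolute coords
G21
G90
G00 X99.5343 Y74.9641
M4 S662
G01 X124.4675 Y74.9641 F706
G01 X124.4675 Y67.7625 F706
G01 X99.5343 Y67.7625 F706
G01 X99.5343 Y74.9641 F706
M5
G00 X249.0614 Y107.5266
M4 S662
G01 X242.1762 Y100.0449 F706
G01 X229.6101 Y67.4968 F706
G01 X232.8040 Y44.7467 F706
M5
G00 X46.5133 Y10.3499
M4 S662
G01 X246.9984 Y76.6285 F706
G01 X164.9877 Y10.1404 F706
G01 X25.6983 Y92.8867 F706
M5
G00 X257.9432 Y48.9154
M4 S662
G01 X107.9953 Y15.3802 F706
G01 X241.1661 Y108.8471 F706
G01 X218.1920 Y6.1128 F706
M5
G00 X56.3465 Y85.2722
M4 S662
G01 X52.9048 Y92.2948 F706
G01 X58.5200 Y97.7382 F706
G01 X65.4322 Y94.0798 F706
G01 X64.0889 Y86.3755 F706
G01 X56.3465 Y85.2722 F706
M5
G00 X0.0000 Y0.0000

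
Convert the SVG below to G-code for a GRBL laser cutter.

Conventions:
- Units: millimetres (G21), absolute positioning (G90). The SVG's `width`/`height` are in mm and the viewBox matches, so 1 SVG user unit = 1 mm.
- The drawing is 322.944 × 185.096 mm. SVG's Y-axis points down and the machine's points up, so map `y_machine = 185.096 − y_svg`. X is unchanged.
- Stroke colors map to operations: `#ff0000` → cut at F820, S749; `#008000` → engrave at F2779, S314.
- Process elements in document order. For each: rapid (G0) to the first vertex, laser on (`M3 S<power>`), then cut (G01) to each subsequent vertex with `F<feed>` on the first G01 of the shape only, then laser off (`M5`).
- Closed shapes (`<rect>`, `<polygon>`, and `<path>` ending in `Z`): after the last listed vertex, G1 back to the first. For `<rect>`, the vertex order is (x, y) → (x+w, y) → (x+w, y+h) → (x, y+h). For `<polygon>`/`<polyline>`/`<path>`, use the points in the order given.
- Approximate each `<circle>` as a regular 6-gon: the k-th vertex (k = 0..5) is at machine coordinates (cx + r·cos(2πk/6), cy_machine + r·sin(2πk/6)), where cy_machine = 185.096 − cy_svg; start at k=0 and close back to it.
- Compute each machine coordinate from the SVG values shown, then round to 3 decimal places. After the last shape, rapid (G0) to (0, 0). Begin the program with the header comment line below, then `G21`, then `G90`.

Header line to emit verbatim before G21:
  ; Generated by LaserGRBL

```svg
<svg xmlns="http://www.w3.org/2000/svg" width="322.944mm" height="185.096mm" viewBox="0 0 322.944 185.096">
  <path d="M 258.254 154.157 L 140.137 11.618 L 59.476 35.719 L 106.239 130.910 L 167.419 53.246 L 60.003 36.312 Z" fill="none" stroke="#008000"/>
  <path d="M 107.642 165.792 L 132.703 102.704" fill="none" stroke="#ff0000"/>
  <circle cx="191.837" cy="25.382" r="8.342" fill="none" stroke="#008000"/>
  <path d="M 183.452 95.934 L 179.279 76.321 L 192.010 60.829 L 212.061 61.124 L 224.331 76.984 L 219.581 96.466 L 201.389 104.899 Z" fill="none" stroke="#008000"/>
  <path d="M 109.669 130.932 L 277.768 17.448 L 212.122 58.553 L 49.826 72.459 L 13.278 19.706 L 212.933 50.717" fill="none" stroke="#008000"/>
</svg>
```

viewBox `0 0 322.944 185.096` with mm width/height → 1 unit = 1 mm. Flip: y_m = 185.096 − y_svg.

**Shape 1** — `<path>` closed polygon, stroke `#008000` → engrave (S314, F2779). Machine vertices: (258.254,30.939) → (140.137,173.478) → (59.476,149.377) → (106.239,54.186) → (167.419,131.850) → (60.003,148.784) → (258.254,30.939). Closed: final G1 returns to the first vertex.

**Shape 2** — `<path>` line segment, stroke `#ff0000` → cut (S749, F820). Machine vertices: (107.642,19.304) → (132.703,82.392). Open path.

**Shape 3** — `<circle>` circle, stroke `#008000` → engrave (S314, F2779). Machine vertices: (200.179,159.714) → (196.008,166.938) → (187.666,166.938) → (183.495,159.714) → (187.666,152.490) → (196.008,152.490) → (200.179,159.714). Closed: final G1 returns to the first vertex.

**Shape 4** — `<path>` regular polygon, stroke `#008000` → engrave (S314, F2779). Machine vertices: (183.452,89.162) → (179.279,108.775) → (192.010,124.267) → (212.061,123.972) → (224.331,108.112) → (219.581,88.630) → (201.389,80.197) → (183.452,89.162). Closed: final G1 returns to the first vertex.

**Shape 5** — `<path>` open polyline, stroke `#008000` → engrave (S314, F2779). Machine vertices: (109.669,54.164) → (277.768,167.648) → (212.122,126.543) → (49.826,112.637) → (13.278,165.390) → (212.933,134.379). Open path.

; Generated by LaserGRBL
G21
G90
G0 X258.254 Y30.939
M3 S314
G01 X140.137 Y173.478 F2779
G01 X59.476 Y149.377
G01 X106.239 Y54.186
G01 X167.419 Y131.850
G01 X60.003 Y148.784
G01 X258.254 Y30.939
M5
G0 X107.642 Y19.304
M3 S749
G01 X132.703 Y82.392 F820
M5
G0 X200.179 Y159.714
M3 S314
G01 X196.008 Y166.938 F2779
G01 X187.666 Y166.938
G01 X183.495 Y159.714
G01 X187.666 Y152.490
G01 X196.008 Y152.490
G01 X200.179 Y159.714
M5
G0 X183.452 Y89.162
M3 S314
G01 X179.279 Y108.775 F2779
G01 X192.010 Y124.267
G01 X212.061 Y123.972
G01 X224.331 Y108.112
G01 X219.581 Y88.630
G01 X201.389 Y80.197
G01 X183.452 Y89.162
M5
G0 X109.669 Y54.164
M3 S314
G01 X277.768 Y167.648 F2779
G01 X212.122 Y126.543
G01 X49.826 Y112.637
G01 X13.278 Y165.390
G01 X212.933 Y134.379
M5
G0 X0.000 Y0.000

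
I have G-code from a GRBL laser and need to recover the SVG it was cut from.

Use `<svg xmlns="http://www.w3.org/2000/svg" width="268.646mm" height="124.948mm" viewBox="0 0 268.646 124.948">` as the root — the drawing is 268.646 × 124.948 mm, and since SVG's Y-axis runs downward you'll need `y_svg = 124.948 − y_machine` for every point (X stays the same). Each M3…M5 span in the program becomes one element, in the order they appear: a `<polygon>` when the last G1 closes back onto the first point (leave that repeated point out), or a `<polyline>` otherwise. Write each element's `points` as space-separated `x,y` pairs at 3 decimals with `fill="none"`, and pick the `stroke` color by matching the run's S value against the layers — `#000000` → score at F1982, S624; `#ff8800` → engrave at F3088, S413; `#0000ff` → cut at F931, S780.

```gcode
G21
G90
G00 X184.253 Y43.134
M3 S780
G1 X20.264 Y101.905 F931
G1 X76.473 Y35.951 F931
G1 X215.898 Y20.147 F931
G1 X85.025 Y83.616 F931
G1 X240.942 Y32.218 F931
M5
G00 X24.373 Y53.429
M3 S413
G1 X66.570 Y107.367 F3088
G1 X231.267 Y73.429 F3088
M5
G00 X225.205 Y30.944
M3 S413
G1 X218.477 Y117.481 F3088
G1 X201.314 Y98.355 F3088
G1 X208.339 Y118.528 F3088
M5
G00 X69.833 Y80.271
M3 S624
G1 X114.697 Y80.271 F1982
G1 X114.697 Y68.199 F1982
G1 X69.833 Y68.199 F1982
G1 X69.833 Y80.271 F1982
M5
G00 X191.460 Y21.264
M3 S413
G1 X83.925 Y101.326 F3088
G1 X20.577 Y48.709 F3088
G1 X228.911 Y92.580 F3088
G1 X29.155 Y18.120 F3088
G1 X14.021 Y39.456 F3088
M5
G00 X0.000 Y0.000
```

Each laser-on run becomes one SVG element. Flip Y back into SVG space with y_svg = 124.948 − y_machine.

Run 1: the run's S780 means `#0000ff` (cut). The run is open, so emit a `<polyline>` with points (Y-flipped): 184.253,81.814 20.264,23.043 76.473,88.997 215.898,104.801 85.025,41.332 240.942,92.730.

Run 2: power S413 maps to stroke `#ff8800` (engrave). The run is open, so emit a `<polyline>` with points (Y-flipped): 24.373,71.519 66.570,17.581 231.267,51.519.

Run 3: the run's S413 means `#ff8800` (engrave). The run is open, so emit a `<polyline>` with points (Y-flipped): 225.205,94.004 218.477,7.467 201.314,26.593 208.339,6.420.

Run 4: S624 ⇒ score layer `#000000`. The run returns to its start, so emit a `<polygon>` with points (Y-flipped): 69.833,44.677 114.697,44.677 114.697,56.749 69.833,56.749.

Run 5: power S413 maps to stroke `#ff8800` (engrave). The run is open, so emit a `<polyline>` with points (Y-flipped): 191.460,103.684 83.925,23.622 20.577,76.239 228.911,32.368 29.155,106.828 14.021,85.492.

<svg xmlns="http://www.w3.org/2000/svg" width="268.646mm" height="124.948mm" viewBox="0 0 268.646 124.948">
  <polyline points="184.253,81.814 20.264,23.043 76.473,88.997 215.898,104.801 85.025,41.332 240.942,92.730" fill="none" stroke="#0000ff"/>
  <polyline points="24.373,71.519 66.570,17.581 231.267,51.519" fill="none" stroke="#ff8800"/>
  <polyline points="225.205,94.004 218.477,7.467 201.314,26.593 208.339,6.420" fill="none" stroke="#ff8800"/>
  <polygon points="69.833,44.677 114.697,44.677 114.697,56.749 69.833,56.749" fill="none" stroke="#000000"/>
  <polyline points="191.460,103.684 83.925,23.622 20.577,76.239 228.911,32.368 29.155,106.828 14.021,85.492" fill="none" stroke="#ff8800"/>
</svg>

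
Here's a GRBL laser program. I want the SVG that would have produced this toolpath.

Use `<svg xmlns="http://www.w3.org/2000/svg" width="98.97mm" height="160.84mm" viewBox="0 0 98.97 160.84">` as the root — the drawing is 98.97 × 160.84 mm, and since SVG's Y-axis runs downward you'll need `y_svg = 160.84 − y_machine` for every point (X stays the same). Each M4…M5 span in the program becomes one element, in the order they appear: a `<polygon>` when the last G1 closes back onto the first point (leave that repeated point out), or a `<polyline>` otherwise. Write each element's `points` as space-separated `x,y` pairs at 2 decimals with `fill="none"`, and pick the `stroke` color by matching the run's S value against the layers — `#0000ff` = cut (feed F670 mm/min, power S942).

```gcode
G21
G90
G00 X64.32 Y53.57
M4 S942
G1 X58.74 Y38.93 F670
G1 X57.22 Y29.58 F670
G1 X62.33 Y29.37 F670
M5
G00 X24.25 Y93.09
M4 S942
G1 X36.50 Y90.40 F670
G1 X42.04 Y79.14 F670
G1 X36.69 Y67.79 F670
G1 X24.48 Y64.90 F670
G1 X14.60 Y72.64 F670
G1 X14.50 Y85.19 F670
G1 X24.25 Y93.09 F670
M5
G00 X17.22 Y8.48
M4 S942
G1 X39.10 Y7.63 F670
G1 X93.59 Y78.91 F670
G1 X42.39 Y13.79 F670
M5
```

y_svg = 160.84 − y_m. Every run uses S942, so all elements get stroke `#0000ff` (cut).

[1] open run; points: 64.32,107.27 58.74,121.91 57.22,131.26 62.33,131.47

[2] closed run; points: 24.25,67.75 36.50,70.44 42.04,81.70 36.69,93.05 24.48,95.94 14.60,88.20 14.50,75.65

[3] open run; points: 17.22,152.36 39.10,153.21 93.59,81.93 42.39,147.05

<svg xmlns="http://www.w3.org/2000/svg" width="98.97mm" height="160.84mm" viewBox="0 0 98.97 160.84">
  <polyline points="64.32,107.27 58.74,121.91 57.22,131.26 62.33,131.47" fill="none" stroke="#0000ff"/>
  <polygon points="24.25,67.75 36.50,70.44 42.04,81.70 36.69,93.05 24.48,95.94 14.60,88.20 14.50,75.65" fill="none" stroke="#0000ff"/>
  <polyline points="17.22,152.36 39.10,153.21 93.59,81.93 42.39,147.05" fill="none" stroke="#0000ff"/>
</svg>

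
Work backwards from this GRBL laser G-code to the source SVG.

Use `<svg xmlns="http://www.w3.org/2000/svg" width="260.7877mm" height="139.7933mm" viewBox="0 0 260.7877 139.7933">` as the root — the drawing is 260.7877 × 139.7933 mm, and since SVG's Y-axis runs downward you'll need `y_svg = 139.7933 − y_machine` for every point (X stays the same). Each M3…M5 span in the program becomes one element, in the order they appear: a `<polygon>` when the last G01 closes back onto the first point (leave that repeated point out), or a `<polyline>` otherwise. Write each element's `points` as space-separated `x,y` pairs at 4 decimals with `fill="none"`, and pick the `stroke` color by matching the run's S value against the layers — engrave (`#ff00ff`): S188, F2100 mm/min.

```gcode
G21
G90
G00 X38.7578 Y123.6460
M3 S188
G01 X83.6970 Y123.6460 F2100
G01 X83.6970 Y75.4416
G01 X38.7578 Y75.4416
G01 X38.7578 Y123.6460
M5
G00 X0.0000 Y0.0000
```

<svg xmlns="http://www.w3.org/2000/svg" width="260.7877mm" height="139.7933mm" viewBox="0 0 260.7877 139.7933">
  <polygon points="38.7578,16.1473 83.6970,16.1473 83.6970,64.3517 38.7578,64.3517" fill="none" stroke="#ff00ff"/>
</svg>

y_svg = 139.7933 − y_m. Every run uses S188, so all elements get stroke `#ff00ff` (engrave).

[1] closed run; points: 38.7578,16.1473 83.6970,16.1473 83.6970,64.3517 38.7578,64.3517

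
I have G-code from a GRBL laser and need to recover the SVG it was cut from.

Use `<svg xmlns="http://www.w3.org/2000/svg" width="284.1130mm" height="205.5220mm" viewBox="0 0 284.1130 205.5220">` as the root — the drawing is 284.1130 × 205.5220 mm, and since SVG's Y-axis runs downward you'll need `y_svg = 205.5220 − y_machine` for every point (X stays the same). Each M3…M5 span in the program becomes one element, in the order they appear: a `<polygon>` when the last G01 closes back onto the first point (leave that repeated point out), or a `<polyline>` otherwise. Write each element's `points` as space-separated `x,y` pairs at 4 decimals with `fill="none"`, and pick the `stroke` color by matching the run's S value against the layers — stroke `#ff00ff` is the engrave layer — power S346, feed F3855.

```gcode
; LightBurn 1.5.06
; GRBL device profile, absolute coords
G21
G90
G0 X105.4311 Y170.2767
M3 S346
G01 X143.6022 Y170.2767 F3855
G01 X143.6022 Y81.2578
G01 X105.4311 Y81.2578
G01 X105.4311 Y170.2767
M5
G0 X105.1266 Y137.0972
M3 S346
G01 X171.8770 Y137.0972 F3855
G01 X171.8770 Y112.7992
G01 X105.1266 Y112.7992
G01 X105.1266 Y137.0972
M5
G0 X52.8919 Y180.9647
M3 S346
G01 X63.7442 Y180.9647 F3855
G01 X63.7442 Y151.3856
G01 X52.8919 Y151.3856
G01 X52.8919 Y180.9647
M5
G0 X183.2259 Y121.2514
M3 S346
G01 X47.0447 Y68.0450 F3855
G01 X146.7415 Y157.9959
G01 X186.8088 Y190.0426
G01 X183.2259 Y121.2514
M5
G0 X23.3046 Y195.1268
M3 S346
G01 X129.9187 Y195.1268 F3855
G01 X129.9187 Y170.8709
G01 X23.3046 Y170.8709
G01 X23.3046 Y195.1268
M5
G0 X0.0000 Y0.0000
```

<svg xmlns="http://www.w3.org/2000/svg" width="284.1130mm" height="205.5220mm" viewBox="0 0 284.1130 205.5220">
  <polygon points="105.4311,35.2453 143.6022,35.2453 143.6022,124.2642 105.4311,124.2642" fill="none" stroke="#ff00ff"/>
  <polygon points="105.1266,68.4248 171.8770,68.4248 171.8770,92.7228 105.1266,92.7228" fill="none" stroke="#ff00ff"/>
  <polygon points="52.8919,24.5573 63.7442,24.5573 63.7442,54.1364 52.8919,54.1364" fill="none" stroke="#ff00ff"/>
  <polygon points="183.2259,84.2706 47.0447,137.4770 146.7415,47.5261 186.8088,15.4794" fill="none" stroke="#ff00ff"/>
  <polygon points="23.3046,10.3952 129.9187,10.3952 129.9187,34.6511 23.3046,34.6511" fill="none" stroke="#ff00ff"/>
</svg>

Machine Y-up, SVG Y-down with viewBox height 205.5220, so y_svg = 205.5220 − y_machine; X carries over. Every run uses S346, so all elements get stroke `#ff00ff` (engrave).

Run 1: The run returns to its start, so emit a `<polygon>` with points (Y-flipped): 105.4311,35.2453 143.6022,35.2453 143.6022,124.2642 105.4311,124.2642.

Run 2: The run returns to its start, so emit a `<polygon>` with points (Y-flipped): 105.1266,68.4248 171.8770,68.4248 171.8770,92.7228 105.1266,92.7228.

Run 3: The run returns to its start, so emit a `<polygon>` with points (Y-flipped): 52.8919,24.5573 63.7442,24.5573 63.7442,54.1364 52.8919,54.1364.

Run 4: The run returns to its start, so emit a `<polygon>` with points (Y-flipped): 183.2259,84.2706 47.0447,137.4770 146.7415,47.5261 186.8088,15.4794.

Run 5: The run returns to its start, so emit a `<polygon>` with points (Y-flipped): 23.3046,10.3952 129.9187,10.3952 129.9187,34.6511 23.3046,34.6511.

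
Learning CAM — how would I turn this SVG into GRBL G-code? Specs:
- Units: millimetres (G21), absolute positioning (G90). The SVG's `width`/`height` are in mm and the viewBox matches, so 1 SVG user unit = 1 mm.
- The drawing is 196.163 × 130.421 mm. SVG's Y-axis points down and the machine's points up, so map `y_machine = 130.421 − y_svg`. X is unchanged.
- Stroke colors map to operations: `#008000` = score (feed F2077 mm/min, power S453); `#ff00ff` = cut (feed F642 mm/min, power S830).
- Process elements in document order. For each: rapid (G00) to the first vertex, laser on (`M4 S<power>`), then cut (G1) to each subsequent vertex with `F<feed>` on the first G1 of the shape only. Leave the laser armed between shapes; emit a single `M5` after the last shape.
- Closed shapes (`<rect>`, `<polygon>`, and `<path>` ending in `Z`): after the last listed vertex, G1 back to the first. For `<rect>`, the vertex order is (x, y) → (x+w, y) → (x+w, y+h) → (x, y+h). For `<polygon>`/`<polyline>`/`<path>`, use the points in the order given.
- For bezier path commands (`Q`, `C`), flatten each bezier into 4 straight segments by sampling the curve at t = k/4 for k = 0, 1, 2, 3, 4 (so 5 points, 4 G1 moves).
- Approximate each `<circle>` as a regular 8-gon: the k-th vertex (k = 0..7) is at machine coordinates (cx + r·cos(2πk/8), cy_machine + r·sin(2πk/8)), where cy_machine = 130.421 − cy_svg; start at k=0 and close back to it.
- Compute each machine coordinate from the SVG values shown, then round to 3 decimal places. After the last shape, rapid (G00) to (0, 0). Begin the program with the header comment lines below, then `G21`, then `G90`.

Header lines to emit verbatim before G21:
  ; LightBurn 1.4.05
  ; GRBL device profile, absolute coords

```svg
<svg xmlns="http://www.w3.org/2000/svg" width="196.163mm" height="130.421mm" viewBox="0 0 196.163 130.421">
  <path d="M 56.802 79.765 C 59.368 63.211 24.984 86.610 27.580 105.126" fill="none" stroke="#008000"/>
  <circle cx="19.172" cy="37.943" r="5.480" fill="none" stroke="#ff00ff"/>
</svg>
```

; LightBurn 1.4.05
; GRBL device profile, absolute coords
G21
G90
G00 X56.802 Y50.656
M4 S453
G1 X52.954 Y56.281 F2077
G1 X42.180 Y51.127
G1 X31.412 Y39.397
G1 X27.580 Y25.295
G00 X24.652 Y92.478
M4 S830
G1 X23.047 Y96.353 F642
G1 X19.172 Y97.958
G1 X15.297 Y96.353
G1 X13.692 Y92.478
G1 X15.297 Y88.603
G1 X19.172 Y86.998
G1 X23.047 Y88.603
G1 X24.652 Y92.478
M5
G00 X0.000 Y0.000

viewBox `0 0 196.163 130.421` with mm width/height → 1 unit = 1 mm. Flip: y_m = 130.421 − y_svg.

**Shape 1** — `<path>` cubic bezier, stroke `#008000` → score (S453, F2077). Control points (SVG): P0=(56.802,79.765), P1=(59.368,63.211), P2=(24.984,86.610), P3=(27.580,105.126); sampled at t=k/4. Machine vertices: (56.802,50.656) → (52.954,56.281) → (42.180,51.127) → (31.412,39.397) → (27.580,25.295). Open path.

**Shape 2** — `<circle>` circle, stroke `#ff00ff` → cut (S830, F642). Machine vertices: (24.652,92.478) → (23.047,96.353) → (19.172,97.958) → (15.297,96.353) → (13.692,92.478) → (15.297,88.603) → (19.172,86.998) → (23.047,88.603) → (24.652,92.478). Closed: final G1 returns to the first vertex.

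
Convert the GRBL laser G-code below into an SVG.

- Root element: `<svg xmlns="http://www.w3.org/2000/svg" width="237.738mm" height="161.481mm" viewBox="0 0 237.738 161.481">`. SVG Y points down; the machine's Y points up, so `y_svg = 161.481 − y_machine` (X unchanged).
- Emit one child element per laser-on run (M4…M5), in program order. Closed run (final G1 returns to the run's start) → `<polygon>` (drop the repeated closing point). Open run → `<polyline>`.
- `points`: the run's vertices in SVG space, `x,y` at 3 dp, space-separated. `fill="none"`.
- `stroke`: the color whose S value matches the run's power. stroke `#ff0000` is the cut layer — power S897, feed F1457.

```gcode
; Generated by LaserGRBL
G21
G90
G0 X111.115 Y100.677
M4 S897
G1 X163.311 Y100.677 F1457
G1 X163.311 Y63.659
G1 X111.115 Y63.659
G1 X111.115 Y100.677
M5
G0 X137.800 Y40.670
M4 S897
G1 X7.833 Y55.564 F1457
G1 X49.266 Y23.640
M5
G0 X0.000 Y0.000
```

<svg xmlns="http://www.w3.org/2000/svg" width="237.738mm" height="161.481mm" viewBox="0 0 237.738 161.481">
  <polygon points="111.115,60.804 163.311,60.804 163.311,97.822 111.115,97.822" fill="none" stroke="#ff0000"/>
  <polyline points="137.800,120.811 7.833,105.917 49.266,137.841" fill="none" stroke="#ff0000"/>
</svg>

y_svg = 161.481 − y_m. Every run uses S897, so all elements get stroke `#ff0000` (cut).

[1] closed run; points: 111.115,60.804 163.311,60.804 163.311,97.822 111.115,97.822

[2] open run; points: 137.800,120.811 7.833,105.917 49.266,137.841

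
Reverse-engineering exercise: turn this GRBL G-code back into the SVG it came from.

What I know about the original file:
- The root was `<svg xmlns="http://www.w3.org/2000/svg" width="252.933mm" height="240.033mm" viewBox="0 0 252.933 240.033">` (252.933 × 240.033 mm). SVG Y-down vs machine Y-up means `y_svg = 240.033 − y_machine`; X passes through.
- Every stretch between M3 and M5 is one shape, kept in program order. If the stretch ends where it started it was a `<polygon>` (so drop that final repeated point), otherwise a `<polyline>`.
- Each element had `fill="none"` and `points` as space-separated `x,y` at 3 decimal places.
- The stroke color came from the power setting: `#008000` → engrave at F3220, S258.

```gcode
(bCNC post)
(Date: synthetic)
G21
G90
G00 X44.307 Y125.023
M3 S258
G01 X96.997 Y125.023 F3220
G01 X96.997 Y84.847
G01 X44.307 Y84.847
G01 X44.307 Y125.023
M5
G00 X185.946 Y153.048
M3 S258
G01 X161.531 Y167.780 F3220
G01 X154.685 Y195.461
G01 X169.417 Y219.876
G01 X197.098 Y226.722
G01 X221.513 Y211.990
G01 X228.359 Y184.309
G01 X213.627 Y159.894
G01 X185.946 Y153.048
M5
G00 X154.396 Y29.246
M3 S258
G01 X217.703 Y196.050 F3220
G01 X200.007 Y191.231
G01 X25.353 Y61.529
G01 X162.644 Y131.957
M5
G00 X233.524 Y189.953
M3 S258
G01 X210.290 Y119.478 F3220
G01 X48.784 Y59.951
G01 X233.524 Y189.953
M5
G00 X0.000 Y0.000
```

y_svg = 240.033 − y_m. Every run uses S258, so all elements get stroke `#008000` (engrave).

[1] closed run; points: 44.307,115.010 96.997,115.010 96.997,155.186 44.307,155.186

[2] closed run; points: 185.946,86.985 161.531,72.253 154.685,44.572 169.417,20.157 197.098,13.311 221.513,28.043 228.359,55.724 213.627,80.139

[3] open run; points: 154.396,210.787 217.703,43.983 200.007,48.802 25.353,178.504 162.644,108.076

[4] closed run; points: 233.524,50.080 210.290,120.555 48.784,180.082

<svg xmlns="http://www.w3.org/2000/svg" width="252.933mm" height="240.033mm" viewBox="0 0 252.933 240.033">
  <polygon points="44.307,115.010 96.997,115.010 96.997,155.186 44.307,155.186" fill="none" stroke="#008000"/>
  <polygon points="185.946,86.985 161.531,72.253 154.685,44.572 169.417,20.157 197.098,13.311 221.513,28.043 228.359,55.724 213.627,80.139" fill="none" stroke="#008000"/>
  <polyline points="154.396,210.787 217.703,43.983 200.007,48.802 25.353,178.504 162.644,108.076" fill="none" stroke="#008000"/>
  <polygon points="233.524,50.080 210.290,120.555 48.784,180.082" fill="none" stroke="#008000"/>
</svg>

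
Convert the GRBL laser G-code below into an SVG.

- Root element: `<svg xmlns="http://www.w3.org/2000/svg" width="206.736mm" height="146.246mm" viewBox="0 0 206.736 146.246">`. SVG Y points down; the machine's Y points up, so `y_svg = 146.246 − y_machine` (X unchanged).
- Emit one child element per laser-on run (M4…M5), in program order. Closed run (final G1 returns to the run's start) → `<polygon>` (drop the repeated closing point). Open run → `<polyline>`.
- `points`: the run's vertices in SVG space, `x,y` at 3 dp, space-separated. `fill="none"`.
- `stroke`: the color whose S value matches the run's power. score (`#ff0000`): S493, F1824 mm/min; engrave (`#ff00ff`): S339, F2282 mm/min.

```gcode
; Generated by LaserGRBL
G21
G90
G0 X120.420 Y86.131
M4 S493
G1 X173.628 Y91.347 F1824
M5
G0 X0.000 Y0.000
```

y_svg = 146.246 − y_m. Every run uses S493, so all elements get stroke `#ff0000` (score).

[1] open run; points: 120.420,60.115 173.628,54.899

<svg xmlns="http://www.w3.org/2000/svg" width="206.736mm" height="146.246mm" viewBox="0 0 206.736 146.246">
  <polyline points="120.420,60.115 173.628,54.899" fill="none" stroke="#ff0000"/>
</svg>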